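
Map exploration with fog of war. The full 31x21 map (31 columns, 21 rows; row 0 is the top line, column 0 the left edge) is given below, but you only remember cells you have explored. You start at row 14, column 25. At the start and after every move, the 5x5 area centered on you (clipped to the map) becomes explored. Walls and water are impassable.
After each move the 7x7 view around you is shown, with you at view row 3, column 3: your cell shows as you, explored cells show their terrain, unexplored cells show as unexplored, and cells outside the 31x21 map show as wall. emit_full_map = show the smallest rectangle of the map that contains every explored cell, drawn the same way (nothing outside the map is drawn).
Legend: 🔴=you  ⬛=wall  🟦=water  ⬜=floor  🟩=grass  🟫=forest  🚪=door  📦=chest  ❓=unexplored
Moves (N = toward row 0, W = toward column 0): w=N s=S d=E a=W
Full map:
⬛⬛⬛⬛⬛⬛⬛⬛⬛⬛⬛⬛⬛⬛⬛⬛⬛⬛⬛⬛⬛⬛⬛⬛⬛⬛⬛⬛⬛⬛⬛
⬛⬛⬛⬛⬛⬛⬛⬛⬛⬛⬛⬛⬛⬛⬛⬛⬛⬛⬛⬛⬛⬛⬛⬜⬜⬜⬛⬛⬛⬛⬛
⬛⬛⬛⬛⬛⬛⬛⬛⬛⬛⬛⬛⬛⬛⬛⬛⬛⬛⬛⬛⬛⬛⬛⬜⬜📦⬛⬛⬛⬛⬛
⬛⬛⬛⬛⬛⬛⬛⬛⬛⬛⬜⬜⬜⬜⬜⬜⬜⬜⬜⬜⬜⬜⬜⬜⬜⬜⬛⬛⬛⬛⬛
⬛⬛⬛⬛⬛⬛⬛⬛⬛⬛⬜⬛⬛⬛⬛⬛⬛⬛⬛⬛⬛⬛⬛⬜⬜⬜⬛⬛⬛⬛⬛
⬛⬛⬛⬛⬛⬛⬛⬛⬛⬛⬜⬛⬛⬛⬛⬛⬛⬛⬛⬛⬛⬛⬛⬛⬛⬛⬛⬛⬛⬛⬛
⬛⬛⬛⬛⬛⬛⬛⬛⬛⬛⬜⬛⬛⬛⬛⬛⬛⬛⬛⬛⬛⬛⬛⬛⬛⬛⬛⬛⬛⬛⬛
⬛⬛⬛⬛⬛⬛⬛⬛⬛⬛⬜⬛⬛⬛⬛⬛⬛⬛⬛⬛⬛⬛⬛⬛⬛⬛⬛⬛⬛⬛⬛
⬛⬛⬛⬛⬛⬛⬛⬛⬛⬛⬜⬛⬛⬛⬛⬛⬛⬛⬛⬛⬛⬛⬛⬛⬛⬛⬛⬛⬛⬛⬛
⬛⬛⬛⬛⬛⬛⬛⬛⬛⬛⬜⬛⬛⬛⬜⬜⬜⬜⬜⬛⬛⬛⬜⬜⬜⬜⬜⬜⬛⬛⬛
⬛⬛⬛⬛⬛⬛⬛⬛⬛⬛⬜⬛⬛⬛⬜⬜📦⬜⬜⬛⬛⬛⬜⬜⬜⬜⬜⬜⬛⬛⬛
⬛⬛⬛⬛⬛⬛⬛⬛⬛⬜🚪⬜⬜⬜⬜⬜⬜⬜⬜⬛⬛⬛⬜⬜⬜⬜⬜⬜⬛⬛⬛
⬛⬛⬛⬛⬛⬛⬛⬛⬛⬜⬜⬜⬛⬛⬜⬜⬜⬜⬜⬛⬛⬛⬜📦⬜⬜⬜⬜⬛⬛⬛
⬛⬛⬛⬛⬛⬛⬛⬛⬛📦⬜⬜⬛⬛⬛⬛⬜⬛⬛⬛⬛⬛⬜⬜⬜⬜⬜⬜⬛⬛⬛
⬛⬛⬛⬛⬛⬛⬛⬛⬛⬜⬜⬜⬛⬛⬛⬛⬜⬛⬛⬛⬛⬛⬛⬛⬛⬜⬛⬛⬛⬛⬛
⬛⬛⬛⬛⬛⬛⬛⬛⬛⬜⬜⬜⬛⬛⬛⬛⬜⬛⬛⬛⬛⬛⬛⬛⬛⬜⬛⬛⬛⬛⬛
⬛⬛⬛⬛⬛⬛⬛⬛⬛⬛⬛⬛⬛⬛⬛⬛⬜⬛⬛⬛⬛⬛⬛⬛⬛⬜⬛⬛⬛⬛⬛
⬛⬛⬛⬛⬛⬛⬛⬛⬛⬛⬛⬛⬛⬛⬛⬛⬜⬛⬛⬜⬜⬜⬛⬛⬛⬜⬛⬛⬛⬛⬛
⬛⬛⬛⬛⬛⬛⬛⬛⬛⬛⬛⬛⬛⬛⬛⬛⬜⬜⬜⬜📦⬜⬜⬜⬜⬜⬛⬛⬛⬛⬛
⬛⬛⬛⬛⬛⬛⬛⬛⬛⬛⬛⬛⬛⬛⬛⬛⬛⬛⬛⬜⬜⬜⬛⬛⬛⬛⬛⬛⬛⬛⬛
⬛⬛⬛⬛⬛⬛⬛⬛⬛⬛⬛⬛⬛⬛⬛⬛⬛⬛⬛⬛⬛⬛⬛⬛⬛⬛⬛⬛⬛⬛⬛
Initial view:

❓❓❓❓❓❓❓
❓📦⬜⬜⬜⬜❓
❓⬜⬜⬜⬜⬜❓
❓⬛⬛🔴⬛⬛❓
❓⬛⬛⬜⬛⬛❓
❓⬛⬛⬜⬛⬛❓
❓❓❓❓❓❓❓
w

❓❓❓❓❓❓❓
❓⬜⬜⬜⬜⬜❓
❓📦⬜⬜⬜⬜❓
❓⬜⬜🔴⬜⬜❓
❓⬛⬛⬜⬛⬛❓
❓⬛⬛⬜⬛⬛❓
❓⬛⬛⬜⬛⬛❓

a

❓❓❓❓❓❓❓
❓⬜⬜⬜⬜⬜⬜
❓⬜📦⬜⬜⬜⬜
❓⬜⬜🔴⬜⬜⬜
❓⬛⬛⬛⬜⬛⬛
❓⬛⬛⬛⬜⬛⬛
❓❓⬛⬛⬜⬛⬛

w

❓❓❓❓❓❓❓
❓⬜⬜⬜⬜⬜❓
❓⬜⬜⬜⬜⬜⬜
❓⬜📦🔴⬜⬜⬜
❓⬜⬜⬜⬜⬜⬜
❓⬛⬛⬛⬜⬛⬛
❓⬛⬛⬛⬜⬛⬛

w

❓❓❓❓❓❓❓
❓⬜⬜⬜⬜⬜❓
❓⬜⬜⬜⬜⬜❓
❓⬜⬜🔴⬜⬜⬜
❓⬜📦⬜⬜⬜⬜
❓⬜⬜⬜⬜⬜⬜
❓⬛⬛⬛⬜⬛⬛

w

❓❓❓❓❓❓❓
❓⬛⬛⬛⬛⬛❓
❓⬜⬜⬜⬜⬜❓
❓⬜⬜🔴⬜⬜❓
❓⬜⬜⬜⬜⬜⬜
❓⬜📦⬜⬜⬜⬜
❓⬜⬜⬜⬜⬜⬜

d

❓❓❓❓❓❓❓
⬛⬛⬛⬛⬛⬛❓
⬜⬜⬜⬜⬜⬜❓
⬜⬜⬜🔴⬜⬜❓
⬜⬜⬜⬜⬜⬜❓
⬜📦⬜⬜⬜⬜❓
⬜⬜⬜⬜⬜⬜❓

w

❓❓❓❓❓❓❓
❓⬛⬛⬛⬛⬛❓
⬛⬛⬛⬛⬛⬛❓
⬜⬜⬜🔴⬜⬜❓
⬜⬜⬜⬜⬜⬜❓
⬜⬜⬜⬜⬜⬜❓
⬜📦⬜⬜⬜⬜❓

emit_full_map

❓⬛⬛⬛⬛⬛
⬛⬛⬛⬛⬛⬛
⬜⬜⬜🔴⬜⬜
⬜⬜⬜⬜⬜⬜
⬜⬜⬜⬜⬜⬜
⬜📦⬜⬜⬜⬜
⬜⬜⬜⬜⬜⬜
⬛⬛⬛⬜⬛⬛
⬛⬛⬛⬜⬛⬛
❓⬛⬛⬜⬛⬛

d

❓❓❓❓❓❓❓
⬛⬛⬛⬛⬛⬛❓
⬛⬛⬛⬛⬛⬛❓
⬜⬜⬜🔴⬜⬛❓
⬜⬜⬜⬜⬜⬛❓
⬜⬜⬜⬜⬜⬛❓
📦⬜⬜⬜⬜❓❓

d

❓❓❓❓❓❓❓
⬛⬛⬛⬛⬛⬛❓
⬛⬛⬛⬛⬛⬛❓
⬜⬜⬜🔴⬛⬛❓
⬜⬜⬜⬜⬛⬛❓
⬜⬜⬜⬜⬛⬛❓
⬜⬜⬜⬜❓❓❓

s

⬛⬛⬛⬛⬛⬛❓
⬛⬛⬛⬛⬛⬛❓
⬜⬜⬜⬜⬛⬛❓
⬜⬜⬜🔴⬛⬛❓
⬜⬜⬜⬜⬛⬛❓
⬜⬜⬜⬜⬛⬛❓
⬜⬜⬜⬜❓❓❓

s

⬛⬛⬛⬛⬛⬛❓
⬜⬜⬜⬜⬛⬛❓
⬜⬜⬜⬜⬛⬛❓
⬜⬜⬜🔴⬛⬛❓
⬜⬜⬜⬜⬛⬛❓
⬜⬜⬜⬜⬛⬛❓
⬛⬜⬛⬛❓❓❓

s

⬜⬜⬜⬜⬛⬛❓
⬜⬜⬜⬜⬛⬛❓
⬜⬜⬜⬜⬛⬛❓
⬜⬜⬜🔴⬛⬛❓
⬜⬜⬜⬜⬛⬛❓
⬛⬜⬛⬛⬛⬛❓
⬛⬜⬛⬛❓❓❓

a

⬜⬜⬜⬜⬜⬛⬛
⬜⬜⬜⬜⬜⬛⬛
⬜⬜⬜⬜⬜⬛⬛
📦⬜⬜🔴⬜⬛⬛
⬜⬜⬜⬜⬜⬛⬛
⬛⬛⬜⬛⬛⬛⬛
⬛⬛⬜⬛⬛❓❓

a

⬜⬜⬜⬜⬜⬜⬛
⬜⬜⬜⬜⬜⬜⬛
⬜⬜⬜⬜⬜⬜⬛
⬜📦⬜🔴⬜⬜⬛
⬜⬜⬜⬜⬜⬜⬛
⬛⬛⬛⬜⬛⬛⬛
⬛⬛⬛⬜⬛⬛❓

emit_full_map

❓⬛⬛⬛⬛⬛⬛⬛
⬛⬛⬛⬛⬛⬛⬛⬛
⬜⬜⬜⬜⬜⬜⬛⬛
⬜⬜⬜⬜⬜⬜⬛⬛
⬜⬜⬜⬜⬜⬜⬛⬛
⬜📦⬜🔴⬜⬜⬛⬛
⬜⬜⬜⬜⬜⬜⬛⬛
⬛⬛⬛⬜⬛⬛⬛⬛
⬛⬛⬛⬜⬛⬛❓❓
❓⬛⬛⬜⬛⬛❓❓

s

⬜⬜⬜⬜⬜⬜⬛
⬜⬜⬜⬜⬜⬜⬛
⬜📦⬜⬜⬜⬜⬛
⬜⬜⬜🔴⬜⬜⬛
⬛⬛⬛⬜⬛⬛⬛
⬛⬛⬛⬜⬛⬛❓
❓⬛⬛⬜⬛⬛❓

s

⬜⬜⬜⬜⬜⬜⬛
⬜📦⬜⬜⬜⬜⬛
⬜⬜⬜⬜⬜⬜⬛
⬛⬛⬛🔴⬛⬛⬛
⬛⬛⬛⬜⬛⬛❓
❓⬛⬛⬜⬛⬛❓
❓❓❓❓❓❓❓

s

⬜📦⬜⬜⬜⬜⬛
⬜⬜⬜⬜⬜⬜⬛
⬛⬛⬛⬜⬛⬛⬛
⬛⬛⬛🔴⬛⬛❓
❓⬛⬛⬜⬛⬛❓
❓⬛⬛⬜⬛⬛❓
❓❓❓❓❓❓❓

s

⬜⬜⬜⬜⬜⬜⬛
⬛⬛⬛⬜⬛⬛⬛
⬛⬛⬛⬜⬛⬛❓
❓⬛⬛🔴⬛⬛❓
❓⬛⬛⬜⬛⬛❓
❓⬜⬜⬜⬛⬛❓
❓❓❓❓❓❓❓

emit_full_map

❓⬛⬛⬛⬛⬛⬛⬛
⬛⬛⬛⬛⬛⬛⬛⬛
⬜⬜⬜⬜⬜⬜⬛⬛
⬜⬜⬜⬜⬜⬜⬛⬛
⬜⬜⬜⬜⬜⬜⬛⬛
⬜📦⬜⬜⬜⬜⬛⬛
⬜⬜⬜⬜⬜⬜⬛⬛
⬛⬛⬛⬜⬛⬛⬛⬛
⬛⬛⬛⬜⬛⬛❓❓
❓⬛⬛🔴⬛⬛❓❓
❓⬛⬛⬜⬛⬛❓❓
❓⬜⬜⬜⬛⬛❓❓

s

⬛⬛⬛⬜⬛⬛⬛
⬛⬛⬛⬜⬛⬛❓
❓⬛⬛⬜⬛⬛❓
❓⬛⬛🔴⬛⬛❓
❓⬜⬜⬜⬛⬛❓
❓⬛⬛⬛⬛⬛❓
❓❓❓❓❓❓❓

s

⬛⬛⬛⬜⬛⬛❓
❓⬛⬛⬜⬛⬛❓
❓⬛⬛⬜⬛⬛❓
❓⬜⬜🔴⬛⬛❓
❓⬛⬛⬛⬛⬛❓
❓⬛⬛⬛⬛⬛❓
⬛⬛⬛⬛⬛⬛⬛

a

❓⬛⬛⬛⬜⬛⬛
❓⬛⬛⬛⬜⬛⬛
❓⬛⬛⬛⬜⬛⬛
❓⬜⬜🔴⬜⬛⬛
❓⬛⬛⬛⬛⬛⬛
❓⬛⬛⬛⬛⬛⬛
⬛⬛⬛⬛⬛⬛⬛

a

❓❓⬛⬛⬛⬜⬛
❓⬛⬛⬛⬛⬜⬛
❓⬜⬛⬛⬛⬜⬛
❓⬜⬜🔴⬜⬜⬛
❓⬜⬛⬛⬛⬛⬛
❓⬛⬛⬛⬛⬛⬛
⬛⬛⬛⬛⬛⬛⬛

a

❓❓❓⬛⬛⬛⬜
❓⬛⬛⬛⬛⬛⬜
❓⬜⬜⬛⬛⬛⬜
❓📦⬜🔴⬜⬜⬜
❓⬜⬜⬛⬛⬛⬛
❓⬛⬛⬛⬛⬛⬛
⬛⬛⬛⬛⬛⬛⬛

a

❓❓❓❓⬛⬛⬛
❓⬛⬛⬛⬛⬛⬛
❓⬜⬜⬜⬛⬛⬛
❓⬜📦🔴⬜⬜⬜
❓⬜⬜⬜⬛⬛⬛
❓⬛⬛⬛⬛⬛⬛
⬛⬛⬛⬛⬛⬛⬛

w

❓❓❓❓⬛⬛⬛
❓⬛⬛⬛⬛⬛⬛
❓⬛⬛⬛⬛⬛⬛
❓⬜⬜🔴⬛⬛⬛
❓⬜📦⬜⬜⬜⬜
❓⬜⬜⬜⬛⬛⬛
❓⬛⬛⬛⬛⬛⬛

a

❓❓❓❓❓⬛⬛
❓⬛⬛⬛⬛⬛⬛
❓⬛⬛⬛⬛⬛⬛
❓⬛⬜🔴⬜⬛⬛
❓⬜⬜📦⬜⬜⬜
❓⬛⬜⬜⬜⬛⬛
❓❓⬛⬛⬛⬛⬛

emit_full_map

❓❓❓❓❓⬛⬛⬛⬛⬛⬛⬛
❓❓❓❓⬛⬛⬛⬛⬛⬛⬛⬛
❓❓❓❓⬜⬜⬜⬜⬜⬜⬛⬛
❓❓❓❓⬜⬜⬜⬜⬜⬜⬛⬛
❓❓❓❓⬜⬜⬜⬜⬜⬜⬛⬛
❓❓❓❓⬜📦⬜⬜⬜⬜⬛⬛
❓❓❓❓⬜⬜⬜⬜⬜⬜⬛⬛
❓❓❓❓⬛⬛⬛⬜⬛⬛⬛⬛
⬛⬛⬛⬛⬛⬛⬛⬜⬛⬛❓❓
⬛⬛⬛⬛⬛⬛⬛⬜⬛⬛❓❓
⬛⬜🔴⬜⬛⬛⬛⬜⬛⬛❓❓
⬜⬜📦⬜⬜⬜⬜⬜⬛⬛❓❓
⬛⬜⬜⬜⬛⬛⬛⬛⬛⬛❓❓
❓⬛⬛⬛⬛⬛⬛⬛⬛⬛❓❓

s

❓⬛⬛⬛⬛⬛⬛
❓⬛⬛⬛⬛⬛⬛
❓⬛⬜⬜⬜⬛⬛
❓⬜⬜🔴⬜⬜⬜
❓⬛⬜⬜⬜⬛⬛
❓⬛⬛⬛⬛⬛⬛
⬛⬛⬛⬛⬛⬛⬛

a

❓❓⬛⬛⬛⬛⬛
❓⬛⬛⬛⬛⬛⬛
❓⬛⬛⬜⬜⬜⬛
❓⬜⬜🔴📦⬜⬜
❓⬛⬛⬜⬜⬜⬛
❓⬛⬛⬛⬛⬛⬛
⬛⬛⬛⬛⬛⬛⬛

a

❓❓❓⬛⬛⬛⬛
❓⬜⬛⬛⬛⬛⬛
❓⬜⬛⬛⬜⬜⬜
❓⬜⬜🔴⬜📦⬜
❓⬛⬛⬛⬜⬜⬜
❓⬛⬛⬛⬛⬛⬛
⬛⬛⬛⬛⬛⬛⬛

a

❓❓❓❓⬛⬛⬛
❓⬛⬜⬛⬛⬛⬛
❓⬛⬜⬛⬛⬜⬜
❓⬛⬜🔴⬜⬜📦
❓⬛⬛⬛⬛⬜⬜
❓⬛⬛⬛⬛⬛⬛
⬛⬛⬛⬛⬛⬛⬛

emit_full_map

❓❓❓❓❓❓❓❓⬛⬛⬛⬛⬛⬛⬛
❓❓❓❓❓❓❓⬛⬛⬛⬛⬛⬛⬛⬛
❓❓❓❓❓❓❓⬜⬜⬜⬜⬜⬜⬛⬛
❓❓❓❓❓❓❓⬜⬜⬜⬜⬜⬜⬛⬛
❓❓❓❓❓❓❓⬜⬜⬜⬜⬜⬜⬛⬛
❓❓❓❓❓❓❓⬜📦⬜⬜⬜⬜⬛⬛
❓❓❓❓❓❓❓⬜⬜⬜⬜⬜⬜⬛⬛
❓❓❓❓❓❓❓⬛⬛⬛⬜⬛⬛⬛⬛
❓❓❓⬛⬛⬛⬛⬛⬛⬛⬜⬛⬛❓❓
⬛⬜⬛⬛⬛⬛⬛⬛⬛⬛⬜⬛⬛❓❓
⬛⬜⬛⬛⬜⬜⬜⬛⬛⬛⬜⬛⬛❓❓
⬛⬜🔴⬜⬜📦⬜⬜⬜⬜⬜⬛⬛❓❓
⬛⬛⬛⬛⬜⬜⬜⬛⬛⬛⬛⬛⬛❓❓
⬛⬛⬛⬛⬛⬛⬛⬛⬛⬛⬛⬛⬛❓❓

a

❓❓❓❓❓⬛⬛
❓⬛⬛⬜⬛⬛⬛
❓⬛⬛⬜⬛⬛⬜
❓⬛⬛🔴⬜⬜⬜
❓⬛⬛⬛⬛⬛⬜
❓⬛⬛⬛⬛⬛⬛
⬛⬛⬛⬛⬛⬛⬛

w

❓❓❓❓❓❓❓
❓⬛⬛⬜⬛⬛⬛
❓⬛⬛⬜⬛⬛⬛
❓⬛⬛🔴⬛⬛⬜
❓⬛⬛⬜⬜⬜⬜
❓⬛⬛⬛⬛⬛⬜
❓⬛⬛⬛⬛⬛⬛

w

❓❓❓❓❓❓❓
❓⬛⬛⬜⬛⬛❓
❓⬛⬛⬜⬛⬛⬛
❓⬛⬛🔴⬛⬛⬛
❓⬛⬛⬜⬛⬛⬜
❓⬛⬛⬜⬜⬜⬜
❓⬛⬛⬛⬛⬛⬜

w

❓❓❓❓❓❓❓
❓⬛⬛⬜⬛⬛❓
❓⬛⬛⬜⬛⬛❓
❓⬛⬛🔴⬛⬛⬛
❓⬛⬛⬜⬛⬛⬛
❓⬛⬛⬜⬛⬛⬜
❓⬛⬛⬜⬜⬜⬜

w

❓❓❓❓❓❓❓
❓⬜⬜⬜⬜⬜❓
❓⬛⬛⬜⬛⬛❓
❓⬛⬛🔴⬛⬛❓
❓⬛⬛⬜⬛⬛⬛
❓⬛⬛⬜⬛⬛⬛
❓⬛⬛⬜⬛⬛⬜

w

❓❓❓❓❓❓❓
❓⬜⬜⬜⬜⬜❓
❓⬜⬜⬜⬜⬜❓
❓⬛⬛🔴⬛⬛❓
❓⬛⬛⬜⬛⬛❓
❓⬛⬛⬜⬛⬛⬛
❓⬛⬛⬜⬛⬛⬛

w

❓❓❓❓❓❓❓
❓⬜⬜📦⬜⬜❓
❓⬜⬜⬜⬜⬜❓
❓⬜⬜🔴⬜⬜❓
❓⬛⬛⬜⬛⬛❓
❓⬛⬛⬜⬛⬛❓
❓⬛⬛⬜⬛⬛⬛

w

❓❓❓❓❓❓❓
❓⬜⬜⬜⬜⬜❓
❓⬜⬜📦⬜⬜❓
❓⬜⬜🔴⬜⬜❓
❓⬜⬜⬜⬜⬜❓
❓⬛⬛⬜⬛⬛❓
❓⬛⬛⬜⬛⬛❓

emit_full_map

❓❓❓❓❓❓❓❓❓⬛⬛⬛⬛⬛⬛⬛
❓❓❓❓❓❓❓❓⬛⬛⬛⬛⬛⬛⬛⬛
⬜⬜⬜⬜⬜❓❓❓⬜⬜⬜⬜⬜⬜⬛⬛
⬜⬜📦⬜⬜❓❓❓⬜⬜⬜⬜⬜⬜⬛⬛
⬜⬜🔴⬜⬜❓❓❓⬜⬜⬜⬜⬜⬜⬛⬛
⬜⬜⬜⬜⬜❓❓❓⬜📦⬜⬜⬜⬜⬛⬛
⬛⬛⬜⬛⬛❓❓❓⬜⬜⬜⬜⬜⬜⬛⬛
⬛⬛⬜⬛⬛❓❓❓⬛⬛⬛⬜⬛⬛⬛⬛
⬛⬛⬜⬛⬛⬛⬛⬛⬛⬛⬛⬜⬛⬛❓❓
⬛⬛⬜⬛⬛⬛⬛⬛⬛⬛⬛⬜⬛⬛❓❓
⬛⬛⬜⬛⬛⬜⬜⬜⬛⬛⬛⬜⬛⬛❓❓
⬛⬛⬜⬜⬜⬜📦⬜⬜⬜⬜⬜⬛⬛❓❓
⬛⬛⬛⬛⬛⬜⬜⬜⬛⬛⬛⬛⬛⬛❓❓
⬛⬛⬛⬛⬛⬛⬛⬛⬛⬛⬛⬛⬛⬛❓❓

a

❓❓❓❓❓❓❓
❓⬛⬜⬜⬜⬜⬜
❓⬛⬜⬜📦⬜⬜
❓⬜⬜🔴⬜⬜⬜
❓⬛⬜⬜⬜⬜⬜
❓⬛⬛⬛⬜⬛⬛
❓❓⬛⬛⬜⬛⬛

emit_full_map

❓❓❓❓❓❓❓❓❓❓⬛⬛⬛⬛⬛⬛⬛
❓❓❓❓❓❓❓❓❓⬛⬛⬛⬛⬛⬛⬛⬛
⬛⬜⬜⬜⬜⬜❓❓❓⬜⬜⬜⬜⬜⬜⬛⬛
⬛⬜⬜📦⬜⬜❓❓❓⬜⬜⬜⬜⬜⬜⬛⬛
⬜⬜🔴⬜⬜⬜❓❓❓⬜⬜⬜⬜⬜⬜⬛⬛
⬛⬜⬜⬜⬜⬜❓❓❓⬜📦⬜⬜⬜⬜⬛⬛
⬛⬛⬛⬜⬛⬛❓❓❓⬜⬜⬜⬜⬜⬜⬛⬛
❓⬛⬛⬜⬛⬛❓❓❓⬛⬛⬛⬜⬛⬛⬛⬛
❓⬛⬛⬜⬛⬛⬛⬛⬛⬛⬛⬛⬜⬛⬛❓❓
❓⬛⬛⬜⬛⬛⬛⬛⬛⬛⬛⬛⬜⬛⬛❓❓
❓⬛⬛⬜⬛⬛⬜⬜⬜⬛⬛⬛⬜⬛⬛❓❓
❓⬛⬛⬜⬜⬜⬜📦⬜⬜⬜⬜⬜⬛⬛❓❓
❓⬛⬛⬛⬛⬛⬜⬜⬜⬛⬛⬛⬛⬛⬛❓❓
❓⬛⬛⬛⬛⬛⬛⬛⬛⬛⬛⬛⬛⬛⬛❓❓


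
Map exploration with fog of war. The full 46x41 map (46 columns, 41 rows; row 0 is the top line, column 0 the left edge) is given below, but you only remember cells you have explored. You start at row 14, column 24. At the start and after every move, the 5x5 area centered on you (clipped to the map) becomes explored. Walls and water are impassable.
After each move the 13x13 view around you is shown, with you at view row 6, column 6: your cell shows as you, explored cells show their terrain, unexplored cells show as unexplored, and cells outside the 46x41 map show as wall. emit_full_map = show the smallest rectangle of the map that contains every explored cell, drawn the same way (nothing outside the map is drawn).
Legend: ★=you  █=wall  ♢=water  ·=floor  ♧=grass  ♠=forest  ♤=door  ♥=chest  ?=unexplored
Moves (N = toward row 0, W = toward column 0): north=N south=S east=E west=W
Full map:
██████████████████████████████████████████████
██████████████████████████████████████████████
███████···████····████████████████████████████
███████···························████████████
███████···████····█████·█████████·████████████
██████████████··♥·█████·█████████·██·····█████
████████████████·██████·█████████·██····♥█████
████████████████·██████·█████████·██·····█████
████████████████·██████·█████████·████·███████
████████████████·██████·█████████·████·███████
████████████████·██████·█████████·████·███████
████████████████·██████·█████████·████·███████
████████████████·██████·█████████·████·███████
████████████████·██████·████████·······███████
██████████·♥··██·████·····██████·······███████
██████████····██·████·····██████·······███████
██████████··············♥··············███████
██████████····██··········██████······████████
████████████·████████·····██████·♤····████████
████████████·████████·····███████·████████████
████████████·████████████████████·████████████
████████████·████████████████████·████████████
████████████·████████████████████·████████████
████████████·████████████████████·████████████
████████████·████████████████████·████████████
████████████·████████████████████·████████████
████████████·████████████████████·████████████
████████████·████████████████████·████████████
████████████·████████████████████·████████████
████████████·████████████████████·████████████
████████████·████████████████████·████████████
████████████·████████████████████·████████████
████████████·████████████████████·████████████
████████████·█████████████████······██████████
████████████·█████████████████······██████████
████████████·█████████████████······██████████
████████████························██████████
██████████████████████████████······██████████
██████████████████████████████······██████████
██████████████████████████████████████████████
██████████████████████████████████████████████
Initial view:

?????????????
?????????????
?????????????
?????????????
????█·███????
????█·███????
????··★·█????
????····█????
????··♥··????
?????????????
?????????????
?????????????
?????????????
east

?????????????
?????????????
?????????????
?????????????
???█·████????
???█·████????
???···★██????
???····██????
???··♥···????
?????????????
?????????????
?????????????
?????????????

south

?????????????
?????????????
?????????????
???█·████????
???█·████????
???····██????
???···★██????
???··♥···????
????···██????
?????????????
?????????????
?????????????
?????????????

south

?????????????
?????????????
???█·████????
???█·████????
???····██????
???····██????
???··♥★··????
????···██????
????···██????
?????????????
?????????????
?????????????
?????????????

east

?????????????
?????????????
??█·████?????
??█·████?????
??····███????
??····███????
??··♥·★··????
???···███????
???···███????
?????????????
?????????????
?????????????
?????????????

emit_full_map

█·████?
█·████?
····███
····███
··♥·★··
?···███
?···███

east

?????????????
?????????????
?█·████??????
?█·████??????
?····████????
?····████????
?··♥··★··????
??···████????
??···████????
?????????????
?????????????
?????????????
?????????????

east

?????????????
?????????????
█·████???????
█·████???????
····█████????
····█████????
··♥···★··????
?···█████????
?···█████????
?????????????
?????????????
?????????????
?????????????

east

?????????????
?????????????
·████????????
·████????????
···██████????
···██████????
·♥····★··????
···██████????
···██████????
?????????????
?????????????
?????????????
?????????????

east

?????????????
?????????????
████?????????
████?????????
··██████·????
··██████·????
♥·····★··????
··██████·????
··██████·????
?????????????
?????????????
?????????????
?????????????

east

?????????????
?????????????
███??????????
███??????????
·██████··????
·██████··????
······★··????
·██████··????
·██████·♤????
?????????????
?????????????
?????????????
?????????????

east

?????????????
?????????????
██???????????
██???????????
██████···????
██████···????
······★··????
██████···????
██████·♤·????
?????????????
?????????????
?????????????
?????????????

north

?????????????
?????????????
?????????????
██???????????
██??██···????
██████···????
██████★··????
·········????
██████···????
██████·♤·????
?????????????
?????????????
?????????????

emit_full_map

█·████???????
█·████??██···
····██████···
····██████★··
··♥··········
?···██████···
?···██████·♤·

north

?????????????
?????????????
?????????????
?????????????
██??███·█????
██??██···????
██████★··????
██████···????
·········????
██████···????
██████·♤·????
?????????????
?????????????

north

?????????????
?????????????
?????????????
?????????????
????███·█????
██??███·█????
██??██★··????
██████···????
██████···????
·········????
██████···????
██████·♤·????
?????????????

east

?????????????
?????????????
?????????????
?????????????
???███·██????
█??███·██????
█??██·★··????
█████····????
█████····????
········?????
█████···?????
█████·♤·?????
?????????????

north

?????????????
?????????????
?????????????
?????????????
????██·██????
???███·██????
█??███★██????
█??██····????
█████····????
█████····????
········?????
█████···?????
█████·♤·?????

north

?????????????
?????????????
?????????????
?????????????
????██·██????
????██·██????
???███★██????
█??███·██????
█??██····????
█████····????
█████····????
········?????
█████···?????

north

?????????????
?????????????
?????????????
?????????????
????██·██????
????██·██????
????██★██????
???███·██????
█??███·██????
█??██····????
█████····????
█████····????
········?????

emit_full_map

?????????██·██
?????????██·██
?????????██★██
????????███·██
█·████??███·██
█·████??██····
····██████····
····██████····
··♥··········?
?···██████···?
?···██████·♤·?


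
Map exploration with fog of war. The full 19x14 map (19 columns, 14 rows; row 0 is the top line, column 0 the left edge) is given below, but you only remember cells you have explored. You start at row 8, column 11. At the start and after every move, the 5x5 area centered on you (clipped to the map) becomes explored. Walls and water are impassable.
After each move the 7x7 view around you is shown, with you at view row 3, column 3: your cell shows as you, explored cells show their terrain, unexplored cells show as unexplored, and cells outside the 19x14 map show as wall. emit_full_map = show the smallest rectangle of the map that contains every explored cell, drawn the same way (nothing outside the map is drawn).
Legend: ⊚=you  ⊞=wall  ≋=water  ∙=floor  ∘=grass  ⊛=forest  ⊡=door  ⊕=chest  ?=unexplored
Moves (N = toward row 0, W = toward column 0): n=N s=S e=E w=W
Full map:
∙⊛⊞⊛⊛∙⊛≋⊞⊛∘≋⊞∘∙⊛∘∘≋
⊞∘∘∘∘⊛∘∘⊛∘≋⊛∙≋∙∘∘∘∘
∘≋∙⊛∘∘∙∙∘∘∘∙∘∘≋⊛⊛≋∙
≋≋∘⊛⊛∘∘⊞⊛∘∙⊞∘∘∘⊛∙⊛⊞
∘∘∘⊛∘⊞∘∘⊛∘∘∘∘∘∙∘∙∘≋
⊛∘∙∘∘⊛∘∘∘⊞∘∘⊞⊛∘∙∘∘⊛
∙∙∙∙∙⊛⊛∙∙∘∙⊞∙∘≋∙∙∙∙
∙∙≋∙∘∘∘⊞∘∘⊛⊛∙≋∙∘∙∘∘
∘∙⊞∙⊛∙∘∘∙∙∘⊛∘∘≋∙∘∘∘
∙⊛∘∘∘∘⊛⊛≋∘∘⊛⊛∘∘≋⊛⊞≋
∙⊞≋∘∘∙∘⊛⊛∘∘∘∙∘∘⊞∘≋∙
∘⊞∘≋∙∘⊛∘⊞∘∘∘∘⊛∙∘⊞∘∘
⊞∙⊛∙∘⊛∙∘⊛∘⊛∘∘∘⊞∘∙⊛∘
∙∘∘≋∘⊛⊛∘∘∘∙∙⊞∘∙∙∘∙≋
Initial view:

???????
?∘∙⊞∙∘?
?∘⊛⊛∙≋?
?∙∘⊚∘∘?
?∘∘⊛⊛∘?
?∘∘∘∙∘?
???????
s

?∘∙⊞∙∘?
?∘⊛⊛∙≋?
?∙∘⊛∘∘?
?∘∘⊚⊛∘?
?∘∘∘∙∘?
?∘∘∘∘⊛?
???????

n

???????
?∘∙⊞∙∘?
?∘⊛⊛∙≋?
?∙∘⊚∘∘?
?∘∘⊛⊛∘?
?∘∘∘∙∘?
?∘∘∘∘⊛?

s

?∘∙⊞∙∘?
?∘⊛⊛∙≋?
?∙∘⊛∘∘?
?∘∘⊚⊛∘?
?∘∘∘∙∘?
?∘∘∘∘⊛?
???????

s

?∘⊛⊛∙≋?
?∙∘⊛∘∘?
?∘∘⊛⊛∘?
?∘∘⊚∙∘?
?∘∘∘∘⊛?
?∘⊛∘∘∘?
???????

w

??∘⊛⊛∙≋
?∙∙∘⊛∘∘
?≋∘∘⊛⊛∘
?⊛∘⊚∘∙∘
?⊞∘∘∘∘⊛
?⊛∘⊛∘∘∘
???????

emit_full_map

?∘∙⊞∙∘
?∘⊛⊛∙≋
∙∙∘⊛∘∘
≋∘∘⊛⊛∘
⊛∘⊚∘∙∘
⊞∘∘∘∘⊛
⊛∘⊛∘∘∘

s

?∙∙∘⊛∘∘
?≋∘∘⊛⊛∘
?⊛∘∘∘∙∘
?⊞∘⊚∘∘⊛
?⊛∘⊛∘∘∘
?∘∘∙∙⊞?
⊞⊞⊞⊞⊞⊞⊞

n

??∘⊛⊛∙≋
?∙∙∘⊛∘∘
?≋∘∘⊛⊛∘
?⊛∘⊚∘∙∘
?⊞∘∘∘∘⊛
?⊛∘⊛∘∘∘
?∘∘∙∙⊞?

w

???∘⊛⊛∙
?∘∙∙∘⊛∘
?⊛≋∘∘⊛⊛
?⊛⊛⊚∘∘∙
?∘⊞∘∘∘∘
?∘⊛∘⊛∘∘
??∘∘∙∙⊞

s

?∘∙∙∘⊛∘
?⊛≋∘∘⊛⊛
?⊛⊛∘∘∘∙
?∘⊞⊚∘∘∘
?∘⊛∘⊛∘∘
?∘∘∘∙∙⊞
⊞⊞⊞⊞⊞⊞⊞

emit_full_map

??∘∙⊞∙∘
??∘⊛⊛∙≋
∘∙∙∘⊛∘∘
⊛≋∘∘⊛⊛∘
⊛⊛∘∘∘∙∘
∘⊞⊚∘∘∘⊛
∘⊛∘⊛∘∘∘
∘∘∘∙∙⊞?


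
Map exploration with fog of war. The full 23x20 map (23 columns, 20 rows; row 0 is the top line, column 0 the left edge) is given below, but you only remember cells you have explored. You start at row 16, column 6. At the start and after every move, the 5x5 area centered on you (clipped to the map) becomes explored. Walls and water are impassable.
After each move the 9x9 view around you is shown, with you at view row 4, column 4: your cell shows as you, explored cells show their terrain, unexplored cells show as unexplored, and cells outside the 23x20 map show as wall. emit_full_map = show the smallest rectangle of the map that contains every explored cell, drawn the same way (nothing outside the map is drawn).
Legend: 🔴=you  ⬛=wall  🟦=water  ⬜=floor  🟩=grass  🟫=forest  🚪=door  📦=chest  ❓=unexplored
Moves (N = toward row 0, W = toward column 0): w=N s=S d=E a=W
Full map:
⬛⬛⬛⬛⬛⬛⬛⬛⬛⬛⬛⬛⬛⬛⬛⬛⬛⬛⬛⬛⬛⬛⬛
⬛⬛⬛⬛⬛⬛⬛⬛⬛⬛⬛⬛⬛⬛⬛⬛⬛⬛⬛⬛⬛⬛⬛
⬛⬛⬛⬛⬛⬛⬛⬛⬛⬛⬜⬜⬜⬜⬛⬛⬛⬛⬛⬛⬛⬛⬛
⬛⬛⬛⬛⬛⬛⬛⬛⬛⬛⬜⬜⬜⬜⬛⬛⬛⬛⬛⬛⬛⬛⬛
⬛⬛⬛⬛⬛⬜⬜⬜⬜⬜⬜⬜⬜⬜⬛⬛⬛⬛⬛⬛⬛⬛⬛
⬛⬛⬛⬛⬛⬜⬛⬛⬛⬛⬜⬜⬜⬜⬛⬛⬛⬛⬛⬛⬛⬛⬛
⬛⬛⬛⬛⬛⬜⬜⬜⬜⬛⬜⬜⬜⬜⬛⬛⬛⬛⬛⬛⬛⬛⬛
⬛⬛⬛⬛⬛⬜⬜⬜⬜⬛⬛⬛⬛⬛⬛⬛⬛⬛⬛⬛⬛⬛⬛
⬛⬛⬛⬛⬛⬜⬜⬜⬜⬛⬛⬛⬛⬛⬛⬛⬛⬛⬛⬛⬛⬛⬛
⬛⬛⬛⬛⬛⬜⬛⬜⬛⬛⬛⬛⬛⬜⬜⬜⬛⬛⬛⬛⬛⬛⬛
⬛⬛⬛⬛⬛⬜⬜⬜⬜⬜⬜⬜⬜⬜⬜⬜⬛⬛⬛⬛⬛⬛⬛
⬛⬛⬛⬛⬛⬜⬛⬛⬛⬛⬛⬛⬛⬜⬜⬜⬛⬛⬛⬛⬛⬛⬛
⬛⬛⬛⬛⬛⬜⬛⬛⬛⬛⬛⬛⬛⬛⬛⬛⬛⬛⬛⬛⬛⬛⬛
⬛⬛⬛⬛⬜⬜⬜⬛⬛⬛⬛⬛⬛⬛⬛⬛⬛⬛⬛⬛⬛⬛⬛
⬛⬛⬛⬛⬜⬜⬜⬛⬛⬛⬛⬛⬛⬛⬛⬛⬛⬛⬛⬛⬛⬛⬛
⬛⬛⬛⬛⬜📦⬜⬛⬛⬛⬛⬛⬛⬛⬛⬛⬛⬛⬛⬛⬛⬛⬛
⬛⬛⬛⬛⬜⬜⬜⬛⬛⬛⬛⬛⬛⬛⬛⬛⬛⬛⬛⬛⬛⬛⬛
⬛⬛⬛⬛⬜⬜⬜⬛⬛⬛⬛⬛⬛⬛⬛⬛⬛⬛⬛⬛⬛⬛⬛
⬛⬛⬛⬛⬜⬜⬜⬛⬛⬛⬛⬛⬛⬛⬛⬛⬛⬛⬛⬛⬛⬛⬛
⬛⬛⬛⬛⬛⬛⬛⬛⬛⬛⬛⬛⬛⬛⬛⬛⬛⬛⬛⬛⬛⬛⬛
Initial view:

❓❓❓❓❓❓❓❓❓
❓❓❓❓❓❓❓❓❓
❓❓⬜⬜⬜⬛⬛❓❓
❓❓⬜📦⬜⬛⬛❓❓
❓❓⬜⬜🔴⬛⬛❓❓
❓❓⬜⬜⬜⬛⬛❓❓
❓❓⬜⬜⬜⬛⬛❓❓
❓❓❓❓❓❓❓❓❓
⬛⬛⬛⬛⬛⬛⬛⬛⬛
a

❓❓❓❓❓❓❓❓❓
❓❓❓❓❓❓❓❓❓
❓❓⬛⬜⬜⬜⬛⬛❓
❓❓⬛⬜📦⬜⬛⬛❓
❓❓⬛⬜🔴⬜⬛⬛❓
❓❓⬛⬜⬜⬜⬛⬛❓
❓❓⬛⬜⬜⬜⬛⬛❓
❓❓❓❓❓❓❓❓❓
⬛⬛⬛⬛⬛⬛⬛⬛⬛

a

❓❓❓❓❓❓❓❓❓
❓❓❓❓❓❓❓❓❓
❓❓⬛⬛⬜⬜⬜⬛⬛
❓❓⬛⬛⬜📦⬜⬛⬛
❓❓⬛⬛🔴⬜⬜⬛⬛
❓❓⬛⬛⬜⬜⬜⬛⬛
❓❓⬛⬛⬜⬜⬜⬛⬛
❓❓❓❓❓❓❓❓❓
⬛⬛⬛⬛⬛⬛⬛⬛⬛

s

❓❓❓❓❓❓❓❓❓
❓❓⬛⬛⬜⬜⬜⬛⬛
❓❓⬛⬛⬜📦⬜⬛⬛
❓❓⬛⬛⬜⬜⬜⬛⬛
❓❓⬛⬛🔴⬜⬜⬛⬛
❓❓⬛⬛⬜⬜⬜⬛⬛
❓❓⬛⬛⬛⬛⬛❓❓
⬛⬛⬛⬛⬛⬛⬛⬛⬛
⬛⬛⬛⬛⬛⬛⬛⬛⬛

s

❓❓⬛⬛⬜⬜⬜⬛⬛
❓❓⬛⬛⬜📦⬜⬛⬛
❓❓⬛⬛⬜⬜⬜⬛⬛
❓❓⬛⬛⬜⬜⬜⬛⬛
❓❓⬛⬛🔴⬜⬜⬛⬛
❓❓⬛⬛⬛⬛⬛❓❓
⬛⬛⬛⬛⬛⬛⬛⬛⬛
⬛⬛⬛⬛⬛⬛⬛⬛⬛
⬛⬛⬛⬛⬛⬛⬛⬛⬛

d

❓⬛⬛⬜⬜⬜⬛⬛❓
❓⬛⬛⬜📦⬜⬛⬛❓
❓⬛⬛⬜⬜⬜⬛⬛❓
❓⬛⬛⬜⬜⬜⬛⬛❓
❓⬛⬛⬜🔴⬜⬛⬛❓
❓⬛⬛⬛⬛⬛⬛❓❓
⬛⬛⬛⬛⬛⬛⬛⬛⬛
⬛⬛⬛⬛⬛⬛⬛⬛⬛
⬛⬛⬛⬛⬛⬛⬛⬛⬛

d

⬛⬛⬜⬜⬜⬛⬛❓❓
⬛⬛⬜📦⬜⬛⬛❓❓
⬛⬛⬜⬜⬜⬛⬛❓❓
⬛⬛⬜⬜⬜⬛⬛❓❓
⬛⬛⬜⬜🔴⬛⬛❓❓
⬛⬛⬛⬛⬛⬛⬛❓❓
⬛⬛⬛⬛⬛⬛⬛⬛⬛
⬛⬛⬛⬛⬛⬛⬛⬛⬛
⬛⬛⬛⬛⬛⬛⬛⬛⬛

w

❓❓❓❓❓❓❓❓❓
⬛⬛⬜⬜⬜⬛⬛❓❓
⬛⬛⬜📦⬜⬛⬛❓❓
⬛⬛⬜⬜⬜⬛⬛❓❓
⬛⬛⬜⬜🔴⬛⬛❓❓
⬛⬛⬜⬜⬜⬛⬛❓❓
⬛⬛⬛⬛⬛⬛⬛❓❓
⬛⬛⬛⬛⬛⬛⬛⬛⬛
⬛⬛⬛⬛⬛⬛⬛⬛⬛

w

❓❓❓❓❓❓❓❓❓
❓❓❓❓❓❓❓❓❓
⬛⬛⬜⬜⬜⬛⬛❓❓
⬛⬛⬜📦⬜⬛⬛❓❓
⬛⬛⬜⬜🔴⬛⬛❓❓
⬛⬛⬜⬜⬜⬛⬛❓❓
⬛⬛⬜⬜⬜⬛⬛❓❓
⬛⬛⬛⬛⬛⬛⬛❓❓
⬛⬛⬛⬛⬛⬛⬛⬛⬛

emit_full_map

⬛⬛⬜⬜⬜⬛⬛
⬛⬛⬜📦⬜⬛⬛
⬛⬛⬜⬜🔴⬛⬛
⬛⬛⬜⬜⬜⬛⬛
⬛⬛⬜⬜⬜⬛⬛
⬛⬛⬛⬛⬛⬛⬛

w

❓❓❓❓❓❓❓❓❓
❓❓❓❓❓❓❓❓❓
❓❓⬜⬜⬜⬛⬛❓❓
⬛⬛⬜⬜⬜⬛⬛❓❓
⬛⬛⬜📦🔴⬛⬛❓❓
⬛⬛⬜⬜⬜⬛⬛❓❓
⬛⬛⬜⬜⬜⬛⬛❓❓
⬛⬛⬜⬜⬜⬛⬛❓❓
⬛⬛⬛⬛⬛⬛⬛❓❓

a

❓❓❓❓❓❓❓❓❓
❓❓❓❓❓❓❓❓❓
❓❓⬛⬜⬜⬜⬛⬛❓
❓⬛⬛⬜⬜⬜⬛⬛❓
❓⬛⬛⬜🔴⬜⬛⬛❓
❓⬛⬛⬜⬜⬜⬛⬛❓
❓⬛⬛⬜⬜⬜⬛⬛❓
❓⬛⬛⬜⬜⬜⬛⬛❓
❓⬛⬛⬛⬛⬛⬛⬛❓

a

❓❓❓❓❓❓❓❓❓
❓❓❓❓❓❓❓❓❓
❓❓⬛⬛⬜⬜⬜⬛⬛
❓❓⬛⬛⬜⬜⬜⬛⬛
❓❓⬛⬛🔴📦⬜⬛⬛
❓❓⬛⬛⬜⬜⬜⬛⬛
❓❓⬛⬛⬜⬜⬜⬛⬛
❓❓⬛⬛⬜⬜⬜⬛⬛
❓❓⬛⬛⬛⬛⬛⬛⬛

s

❓❓❓❓❓❓❓❓❓
❓❓⬛⬛⬜⬜⬜⬛⬛
❓❓⬛⬛⬜⬜⬜⬛⬛
❓❓⬛⬛⬜📦⬜⬛⬛
❓❓⬛⬛🔴⬜⬜⬛⬛
❓❓⬛⬛⬜⬜⬜⬛⬛
❓❓⬛⬛⬜⬜⬜⬛⬛
❓❓⬛⬛⬛⬛⬛⬛⬛
⬛⬛⬛⬛⬛⬛⬛⬛⬛

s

❓❓⬛⬛⬜⬜⬜⬛⬛
❓❓⬛⬛⬜⬜⬜⬛⬛
❓❓⬛⬛⬜📦⬜⬛⬛
❓❓⬛⬛⬜⬜⬜⬛⬛
❓❓⬛⬛🔴⬜⬜⬛⬛
❓❓⬛⬛⬜⬜⬜⬛⬛
❓❓⬛⬛⬛⬛⬛⬛⬛
⬛⬛⬛⬛⬛⬛⬛⬛⬛
⬛⬛⬛⬛⬛⬛⬛⬛⬛

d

❓⬛⬛⬜⬜⬜⬛⬛❓
❓⬛⬛⬜⬜⬜⬛⬛❓
❓⬛⬛⬜📦⬜⬛⬛❓
❓⬛⬛⬜⬜⬜⬛⬛❓
❓⬛⬛⬜🔴⬜⬛⬛❓
❓⬛⬛⬜⬜⬜⬛⬛❓
❓⬛⬛⬛⬛⬛⬛⬛❓
⬛⬛⬛⬛⬛⬛⬛⬛⬛
⬛⬛⬛⬛⬛⬛⬛⬛⬛

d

⬛⬛⬜⬜⬜⬛⬛❓❓
⬛⬛⬜⬜⬜⬛⬛❓❓
⬛⬛⬜📦⬜⬛⬛❓❓
⬛⬛⬜⬜⬜⬛⬛❓❓
⬛⬛⬜⬜🔴⬛⬛❓❓
⬛⬛⬜⬜⬜⬛⬛❓❓
⬛⬛⬛⬛⬛⬛⬛❓❓
⬛⬛⬛⬛⬛⬛⬛⬛⬛
⬛⬛⬛⬛⬛⬛⬛⬛⬛

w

❓❓❓❓❓❓❓❓❓
⬛⬛⬜⬜⬜⬛⬛❓❓
⬛⬛⬜⬜⬜⬛⬛❓❓
⬛⬛⬜📦⬜⬛⬛❓❓
⬛⬛⬜⬜🔴⬛⬛❓❓
⬛⬛⬜⬜⬜⬛⬛❓❓
⬛⬛⬜⬜⬜⬛⬛❓❓
⬛⬛⬛⬛⬛⬛⬛❓❓
⬛⬛⬛⬛⬛⬛⬛⬛⬛

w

❓❓❓❓❓❓❓❓❓
❓❓❓❓❓❓❓❓❓
⬛⬛⬜⬜⬜⬛⬛❓❓
⬛⬛⬜⬜⬜⬛⬛❓❓
⬛⬛⬜📦🔴⬛⬛❓❓
⬛⬛⬜⬜⬜⬛⬛❓❓
⬛⬛⬜⬜⬜⬛⬛❓❓
⬛⬛⬜⬜⬜⬛⬛❓❓
⬛⬛⬛⬛⬛⬛⬛❓❓

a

❓❓❓❓❓❓❓❓❓
❓❓❓❓❓❓❓❓❓
❓⬛⬛⬜⬜⬜⬛⬛❓
❓⬛⬛⬜⬜⬜⬛⬛❓
❓⬛⬛⬜🔴⬜⬛⬛❓
❓⬛⬛⬜⬜⬜⬛⬛❓
❓⬛⬛⬜⬜⬜⬛⬛❓
❓⬛⬛⬜⬜⬜⬛⬛❓
❓⬛⬛⬛⬛⬛⬛⬛❓

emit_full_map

⬛⬛⬜⬜⬜⬛⬛
⬛⬛⬜⬜⬜⬛⬛
⬛⬛⬜🔴⬜⬛⬛
⬛⬛⬜⬜⬜⬛⬛
⬛⬛⬜⬜⬜⬛⬛
⬛⬛⬜⬜⬜⬛⬛
⬛⬛⬛⬛⬛⬛⬛

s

❓❓❓❓❓❓❓❓❓
❓⬛⬛⬜⬜⬜⬛⬛❓
❓⬛⬛⬜⬜⬜⬛⬛❓
❓⬛⬛⬜📦⬜⬛⬛❓
❓⬛⬛⬜🔴⬜⬛⬛❓
❓⬛⬛⬜⬜⬜⬛⬛❓
❓⬛⬛⬜⬜⬜⬛⬛❓
❓⬛⬛⬛⬛⬛⬛⬛❓
⬛⬛⬛⬛⬛⬛⬛⬛⬛

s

❓⬛⬛⬜⬜⬜⬛⬛❓
❓⬛⬛⬜⬜⬜⬛⬛❓
❓⬛⬛⬜📦⬜⬛⬛❓
❓⬛⬛⬜⬜⬜⬛⬛❓
❓⬛⬛⬜🔴⬜⬛⬛❓
❓⬛⬛⬜⬜⬜⬛⬛❓
❓⬛⬛⬛⬛⬛⬛⬛❓
⬛⬛⬛⬛⬛⬛⬛⬛⬛
⬛⬛⬛⬛⬛⬛⬛⬛⬛

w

❓❓❓❓❓❓❓❓❓
❓⬛⬛⬜⬜⬜⬛⬛❓
❓⬛⬛⬜⬜⬜⬛⬛❓
❓⬛⬛⬜📦⬜⬛⬛❓
❓⬛⬛⬜🔴⬜⬛⬛❓
❓⬛⬛⬜⬜⬜⬛⬛❓
❓⬛⬛⬜⬜⬜⬛⬛❓
❓⬛⬛⬛⬛⬛⬛⬛❓
⬛⬛⬛⬛⬛⬛⬛⬛⬛

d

❓❓❓❓❓❓❓❓❓
⬛⬛⬜⬜⬜⬛⬛❓❓
⬛⬛⬜⬜⬜⬛⬛❓❓
⬛⬛⬜📦⬜⬛⬛❓❓
⬛⬛⬜⬜🔴⬛⬛❓❓
⬛⬛⬜⬜⬜⬛⬛❓❓
⬛⬛⬜⬜⬜⬛⬛❓❓
⬛⬛⬛⬛⬛⬛⬛❓❓
⬛⬛⬛⬛⬛⬛⬛⬛⬛

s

⬛⬛⬜⬜⬜⬛⬛❓❓
⬛⬛⬜⬜⬜⬛⬛❓❓
⬛⬛⬜📦⬜⬛⬛❓❓
⬛⬛⬜⬜⬜⬛⬛❓❓
⬛⬛⬜⬜🔴⬛⬛❓❓
⬛⬛⬜⬜⬜⬛⬛❓❓
⬛⬛⬛⬛⬛⬛⬛❓❓
⬛⬛⬛⬛⬛⬛⬛⬛⬛
⬛⬛⬛⬛⬛⬛⬛⬛⬛


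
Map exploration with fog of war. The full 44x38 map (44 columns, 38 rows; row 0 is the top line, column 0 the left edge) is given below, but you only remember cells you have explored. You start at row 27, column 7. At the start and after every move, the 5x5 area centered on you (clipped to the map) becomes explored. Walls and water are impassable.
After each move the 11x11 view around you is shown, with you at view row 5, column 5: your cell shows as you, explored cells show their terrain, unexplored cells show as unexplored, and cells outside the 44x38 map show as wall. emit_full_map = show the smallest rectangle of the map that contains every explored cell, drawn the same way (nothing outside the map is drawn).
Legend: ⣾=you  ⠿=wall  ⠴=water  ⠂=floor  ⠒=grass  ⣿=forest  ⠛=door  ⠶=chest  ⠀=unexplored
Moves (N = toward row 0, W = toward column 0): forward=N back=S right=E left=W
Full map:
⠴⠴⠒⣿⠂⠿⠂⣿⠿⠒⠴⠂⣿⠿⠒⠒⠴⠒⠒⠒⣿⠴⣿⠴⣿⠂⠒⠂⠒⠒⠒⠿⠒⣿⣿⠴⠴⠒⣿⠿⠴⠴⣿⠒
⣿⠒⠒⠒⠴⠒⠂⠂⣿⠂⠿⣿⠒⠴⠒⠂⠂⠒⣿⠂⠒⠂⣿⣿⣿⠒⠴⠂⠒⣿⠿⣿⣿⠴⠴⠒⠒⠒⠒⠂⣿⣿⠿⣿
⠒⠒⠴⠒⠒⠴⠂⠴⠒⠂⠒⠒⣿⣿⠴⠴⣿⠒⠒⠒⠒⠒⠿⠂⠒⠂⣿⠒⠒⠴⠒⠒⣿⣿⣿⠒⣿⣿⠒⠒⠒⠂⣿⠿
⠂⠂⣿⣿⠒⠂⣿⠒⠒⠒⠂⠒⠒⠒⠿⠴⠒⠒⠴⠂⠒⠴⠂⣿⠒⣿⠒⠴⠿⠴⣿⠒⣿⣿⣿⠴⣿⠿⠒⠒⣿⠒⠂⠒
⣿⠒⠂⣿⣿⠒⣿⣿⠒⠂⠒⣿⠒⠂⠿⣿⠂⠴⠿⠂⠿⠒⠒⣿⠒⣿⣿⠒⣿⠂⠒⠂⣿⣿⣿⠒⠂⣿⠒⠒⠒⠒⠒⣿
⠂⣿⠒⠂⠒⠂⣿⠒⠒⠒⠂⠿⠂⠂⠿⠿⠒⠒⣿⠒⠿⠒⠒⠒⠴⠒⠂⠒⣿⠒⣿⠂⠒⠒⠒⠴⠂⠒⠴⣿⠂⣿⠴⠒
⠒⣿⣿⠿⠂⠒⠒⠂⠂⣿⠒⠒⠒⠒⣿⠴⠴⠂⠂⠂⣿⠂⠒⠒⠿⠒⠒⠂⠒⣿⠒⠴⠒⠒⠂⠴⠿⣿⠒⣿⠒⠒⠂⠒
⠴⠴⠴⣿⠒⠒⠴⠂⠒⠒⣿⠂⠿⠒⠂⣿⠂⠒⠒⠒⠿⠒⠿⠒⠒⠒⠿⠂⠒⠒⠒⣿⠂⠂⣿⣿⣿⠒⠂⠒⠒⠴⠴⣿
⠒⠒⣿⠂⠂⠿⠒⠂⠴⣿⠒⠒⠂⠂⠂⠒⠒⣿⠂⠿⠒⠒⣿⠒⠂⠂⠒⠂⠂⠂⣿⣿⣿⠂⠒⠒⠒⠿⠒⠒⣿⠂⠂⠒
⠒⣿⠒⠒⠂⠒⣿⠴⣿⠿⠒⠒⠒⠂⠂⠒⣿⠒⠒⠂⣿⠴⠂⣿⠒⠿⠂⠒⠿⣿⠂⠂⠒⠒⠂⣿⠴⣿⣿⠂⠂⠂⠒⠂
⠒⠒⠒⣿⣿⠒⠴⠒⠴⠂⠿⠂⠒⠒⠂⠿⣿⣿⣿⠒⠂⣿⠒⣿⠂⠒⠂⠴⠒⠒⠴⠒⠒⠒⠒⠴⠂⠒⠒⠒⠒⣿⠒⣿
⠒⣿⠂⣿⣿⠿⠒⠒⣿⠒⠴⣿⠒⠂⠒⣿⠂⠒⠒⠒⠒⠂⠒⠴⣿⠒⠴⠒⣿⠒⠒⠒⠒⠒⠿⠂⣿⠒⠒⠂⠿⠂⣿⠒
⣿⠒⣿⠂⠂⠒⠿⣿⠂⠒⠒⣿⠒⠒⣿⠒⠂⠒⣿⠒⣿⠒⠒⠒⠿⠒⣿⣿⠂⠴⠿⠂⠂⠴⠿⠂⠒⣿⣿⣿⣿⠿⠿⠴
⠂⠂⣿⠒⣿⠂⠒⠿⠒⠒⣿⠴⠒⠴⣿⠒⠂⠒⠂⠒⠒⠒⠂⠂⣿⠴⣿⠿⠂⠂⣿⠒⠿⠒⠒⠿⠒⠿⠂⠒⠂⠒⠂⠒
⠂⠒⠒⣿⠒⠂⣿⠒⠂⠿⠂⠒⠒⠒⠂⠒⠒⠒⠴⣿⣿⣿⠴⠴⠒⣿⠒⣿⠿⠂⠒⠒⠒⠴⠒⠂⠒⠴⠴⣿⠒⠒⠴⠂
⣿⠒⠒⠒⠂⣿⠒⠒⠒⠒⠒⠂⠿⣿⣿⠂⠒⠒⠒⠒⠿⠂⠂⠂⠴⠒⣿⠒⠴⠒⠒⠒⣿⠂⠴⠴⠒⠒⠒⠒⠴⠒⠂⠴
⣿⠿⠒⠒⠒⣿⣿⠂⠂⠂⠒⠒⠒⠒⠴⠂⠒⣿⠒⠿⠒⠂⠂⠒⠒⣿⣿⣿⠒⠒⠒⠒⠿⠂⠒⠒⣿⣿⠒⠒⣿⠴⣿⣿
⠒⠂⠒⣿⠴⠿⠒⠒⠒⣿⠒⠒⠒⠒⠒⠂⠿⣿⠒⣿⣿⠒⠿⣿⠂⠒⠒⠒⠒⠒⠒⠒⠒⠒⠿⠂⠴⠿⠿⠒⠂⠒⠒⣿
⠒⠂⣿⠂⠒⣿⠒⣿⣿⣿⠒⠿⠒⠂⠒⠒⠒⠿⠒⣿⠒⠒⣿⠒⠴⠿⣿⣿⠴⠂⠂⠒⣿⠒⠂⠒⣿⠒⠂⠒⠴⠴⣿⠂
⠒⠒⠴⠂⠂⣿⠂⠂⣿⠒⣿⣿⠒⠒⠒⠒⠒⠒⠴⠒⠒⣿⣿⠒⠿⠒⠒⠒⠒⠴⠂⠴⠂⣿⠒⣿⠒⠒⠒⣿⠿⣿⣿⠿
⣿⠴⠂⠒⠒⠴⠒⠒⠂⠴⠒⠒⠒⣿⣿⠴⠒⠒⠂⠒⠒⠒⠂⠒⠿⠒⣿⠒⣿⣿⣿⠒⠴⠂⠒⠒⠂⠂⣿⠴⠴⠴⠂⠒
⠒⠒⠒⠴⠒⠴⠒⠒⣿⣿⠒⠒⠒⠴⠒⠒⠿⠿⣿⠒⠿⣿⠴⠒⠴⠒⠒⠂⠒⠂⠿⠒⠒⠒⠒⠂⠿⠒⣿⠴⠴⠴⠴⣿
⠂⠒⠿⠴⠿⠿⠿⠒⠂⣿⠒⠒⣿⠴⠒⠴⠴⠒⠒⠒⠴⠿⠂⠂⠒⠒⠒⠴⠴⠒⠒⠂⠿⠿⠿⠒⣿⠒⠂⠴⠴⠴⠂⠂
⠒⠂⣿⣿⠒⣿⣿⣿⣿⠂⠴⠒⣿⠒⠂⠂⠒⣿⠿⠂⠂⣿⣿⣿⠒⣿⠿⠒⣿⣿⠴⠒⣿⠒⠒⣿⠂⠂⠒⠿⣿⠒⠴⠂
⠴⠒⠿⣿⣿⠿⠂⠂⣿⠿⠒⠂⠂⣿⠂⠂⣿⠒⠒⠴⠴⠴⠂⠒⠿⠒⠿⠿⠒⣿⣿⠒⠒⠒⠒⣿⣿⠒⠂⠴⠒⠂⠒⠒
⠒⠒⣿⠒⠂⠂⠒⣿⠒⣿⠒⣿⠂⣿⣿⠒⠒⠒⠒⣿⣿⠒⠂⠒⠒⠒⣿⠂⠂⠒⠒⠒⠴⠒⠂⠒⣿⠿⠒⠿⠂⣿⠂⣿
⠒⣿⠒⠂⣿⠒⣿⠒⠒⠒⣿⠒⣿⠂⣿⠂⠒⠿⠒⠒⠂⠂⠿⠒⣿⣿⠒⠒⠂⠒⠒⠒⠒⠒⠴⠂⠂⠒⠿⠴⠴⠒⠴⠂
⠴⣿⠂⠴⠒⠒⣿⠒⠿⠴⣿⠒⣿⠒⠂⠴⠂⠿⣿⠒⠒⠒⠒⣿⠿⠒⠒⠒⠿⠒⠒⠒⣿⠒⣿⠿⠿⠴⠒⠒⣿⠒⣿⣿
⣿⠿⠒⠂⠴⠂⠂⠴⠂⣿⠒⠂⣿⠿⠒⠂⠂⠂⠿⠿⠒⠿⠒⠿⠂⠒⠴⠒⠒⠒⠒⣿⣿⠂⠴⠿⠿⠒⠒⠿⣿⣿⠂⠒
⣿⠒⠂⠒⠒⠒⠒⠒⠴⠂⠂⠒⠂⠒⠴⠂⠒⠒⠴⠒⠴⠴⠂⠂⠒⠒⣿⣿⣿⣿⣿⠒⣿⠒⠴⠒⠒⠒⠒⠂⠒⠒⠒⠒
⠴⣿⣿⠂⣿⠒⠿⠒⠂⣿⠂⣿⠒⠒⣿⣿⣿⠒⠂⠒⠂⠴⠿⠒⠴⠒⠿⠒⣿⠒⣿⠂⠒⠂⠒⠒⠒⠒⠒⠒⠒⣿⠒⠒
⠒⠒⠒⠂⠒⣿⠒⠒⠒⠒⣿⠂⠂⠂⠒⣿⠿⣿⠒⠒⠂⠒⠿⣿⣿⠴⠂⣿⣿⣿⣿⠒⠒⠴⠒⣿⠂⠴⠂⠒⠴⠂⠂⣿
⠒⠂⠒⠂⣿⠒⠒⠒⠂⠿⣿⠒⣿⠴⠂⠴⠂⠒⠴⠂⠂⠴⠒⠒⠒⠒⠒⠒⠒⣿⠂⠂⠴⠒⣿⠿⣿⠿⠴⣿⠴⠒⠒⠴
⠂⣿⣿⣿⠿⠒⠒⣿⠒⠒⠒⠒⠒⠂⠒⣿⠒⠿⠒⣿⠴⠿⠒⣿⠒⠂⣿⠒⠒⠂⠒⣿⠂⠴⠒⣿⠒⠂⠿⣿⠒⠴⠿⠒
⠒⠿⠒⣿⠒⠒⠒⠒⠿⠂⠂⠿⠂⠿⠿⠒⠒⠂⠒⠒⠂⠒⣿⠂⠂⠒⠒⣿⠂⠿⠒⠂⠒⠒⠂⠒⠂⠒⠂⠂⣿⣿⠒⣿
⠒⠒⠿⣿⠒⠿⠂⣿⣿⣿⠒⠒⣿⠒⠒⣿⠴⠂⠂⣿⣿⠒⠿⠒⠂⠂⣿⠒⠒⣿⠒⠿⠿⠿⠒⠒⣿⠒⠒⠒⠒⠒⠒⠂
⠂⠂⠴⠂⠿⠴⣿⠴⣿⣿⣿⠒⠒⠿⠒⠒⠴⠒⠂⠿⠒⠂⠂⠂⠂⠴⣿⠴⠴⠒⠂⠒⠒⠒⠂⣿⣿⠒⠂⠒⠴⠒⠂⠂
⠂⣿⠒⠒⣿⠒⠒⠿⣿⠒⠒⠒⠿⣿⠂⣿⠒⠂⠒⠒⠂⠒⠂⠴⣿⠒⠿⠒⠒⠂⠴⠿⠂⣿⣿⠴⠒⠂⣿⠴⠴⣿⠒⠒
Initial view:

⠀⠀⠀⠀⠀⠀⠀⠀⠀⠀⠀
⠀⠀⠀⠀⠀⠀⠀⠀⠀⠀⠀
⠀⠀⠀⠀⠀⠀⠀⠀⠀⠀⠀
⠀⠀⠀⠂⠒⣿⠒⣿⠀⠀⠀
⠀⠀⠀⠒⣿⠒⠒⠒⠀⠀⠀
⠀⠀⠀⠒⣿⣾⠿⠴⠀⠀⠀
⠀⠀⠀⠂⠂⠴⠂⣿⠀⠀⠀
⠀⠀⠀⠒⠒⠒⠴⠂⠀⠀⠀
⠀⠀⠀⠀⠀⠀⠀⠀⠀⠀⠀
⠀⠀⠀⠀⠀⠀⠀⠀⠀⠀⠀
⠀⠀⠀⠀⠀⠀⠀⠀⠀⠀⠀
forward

⠀⠀⠀⠀⠀⠀⠀⠀⠀⠀⠀
⠀⠀⠀⠀⠀⠀⠀⠀⠀⠀⠀
⠀⠀⠀⠀⠀⠀⠀⠀⠀⠀⠀
⠀⠀⠀⠿⠂⠂⣿⠿⠀⠀⠀
⠀⠀⠀⠂⠒⣿⠒⣿⠀⠀⠀
⠀⠀⠀⠒⣿⣾⠒⠒⠀⠀⠀
⠀⠀⠀⠒⣿⠒⠿⠴⠀⠀⠀
⠀⠀⠀⠂⠂⠴⠂⣿⠀⠀⠀
⠀⠀⠀⠒⠒⠒⠴⠂⠀⠀⠀
⠀⠀⠀⠀⠀⠀⠀⠀⠀⠀⠀
⠀⠀⠀⠀⠀⠀⠀⠀⠀⠀⠀

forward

⠀⠀⠀⠀⠀⠀⠀⠀⠀⠀⠀
⠀⠀⠀⠀⠀⠀⠀⠀⠀⠀⠀
⠀⠀⠀⠀⠀⠀⠀⠀⠀⠀⠀
⠀⠀⠀⣿⣿⣿⣿⠂⠀⠀⠀
⠀⠀⠀⠿⠂⠂⣿⠿⠀⠀⠀
⠀⠀⠀⠂⠒⣾⠒⣿⠀⠀⠀
⠀⠀⠀⠒⣿⠒⠒⠒⠀⠀⠀
⠀⠀⠀⠒⣿⠒⠿⠴⠀⠀⠀
⠀⠀⠀⠂⠂⠴⠂⣿⠀⠀⠀
⠀⠀⠀⠒⠒⠒⠴⠂⠀⠀⠀
⠀⠀⠀⠀⠀⠀⠀⠀⠀⠀⠀

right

⠀⠀⠀⠀⠀⠀⠀⠀⠀⠀⠀
⠀⠀⠀⠀⠀⠀⠀⠀⠀⠀⠀
⠀⠀⠀⠀⠀⠀⠀⠀⠀⠀⠀
⠀⠀⣿⣿⣿⣿⠂⠴⠀⠀⠀
⠀⠀⠿⠂⠂⣿⠿⠒⠀⠀⠀
⠀⠀⠂⠒⣿⣾⣿⠒⠀⠀⠀
⠀⠀⠒⣿⠒⠒⠒⣿⠀⠀⠀
⠀⠀⠒⣿⠒⠿⠴⣿⠀⠀⠀
⠀⠀⠂⠂⠴⠂⣿⠀⠀⠀⠀
⠀⠀⠒⠒⠒⠴⠂⠀⠀⠀⠀
⠀⠀⠀⠀⠀⠀⠀⠀⠀⠀⠀

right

⠀⠀⠀⠀⠀⠀⠀⠀⠀⠀⠀
⠀⠀⠀⠀⠀⠀⠀⠀⠀⠀⠀
⠀⠀⠀⠀⠀⠀⠀⠀⠀⠀⠀
⠀⣿⣿⣿⣿⠂⠴⠒⠀⠀⠀
⠀⠿⠂⠂⣿⠿⠒⠂⠀⠀⠀
⠀⠂⠒⣿⠒⣾⠒⣿⠀⠀⠀
⠀⠒⣿⠒⠒⠒⣿⠒⠀⠀⠀
⠀⠒⣿⠒⠿⠴⣿⠒⠀⠀⠀
⠀⠂⠂⠴⠂⣿⠀⠀⠀⠀⠀
⠀⠒⠒⠒⠴⠂⠀⠀⠀⠀⠀
⠀⠀⠀⠀⠀⠀⠀⠀⠀⠀⠀

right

⠀⠀⠀⠀⠀⠀⠀⠀⠀⠀⠀
⠀⠀⠀⠀⠀⠀⠀⠀⠀⠀⠀
⠀⠀⠀⠀⠀⠀⠀⠀⠀⠀⠀
⣿⣿⣿⣿⠂⠴⠒⣿⠀⠀⠀
⠿⠂⠂⣿⠿⠒⠂⠂⠀⠀⠀
⠂⠒⣿⠒⣿⣾⣿⠂⠀⠀⠀
⠒⣿⠒⠒⠒⣿⠒⣿⠀⠀⠀
⠒⣿⠒⠿⠴⣿⠒⣿⠀⠀⠀
⠂⠂⠴⠂⣿⠀⠀⠀⠀⠀⠀
⠒⠒⠒⠴⠂⠀⠀⠀⠀⠀⠀
⠀⠀⠀⠀⠀⠀⠀⠀⠀⠀⠀

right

⠀⠀⠀⠀⠀⠀⠀⠀⠀⠀⠀
⠀⠀⠀⠀⠀⠀⠀⠀⠀⠀⠀
⠀⠀⠀⠀⠀⠀⠀⠀⠀⠀⠀
⣿⣿⣿⠂⠴⠒⣿⠒⠀⠀⠀
⠂⠂⣿⠿⠒⠂⠂⣿⠀⠀⠀
⠒⣿⠒⣿⠒⣾⠂⣿⠀⠀⠀
⣿⠒⠒⠒⣿⠒⣿⠂⠀⠀⠀
⣿⠒⠿⠴⣿⠒⣿⠒⠀⠀⠀
⠂⠴⠂⣿⠀⠀⠀⠀⠀⠀⠀
⠒⠒⠴⠂⠀⠀⠀⠀⠀⠀⠀
⠀⠀⠀⠀⠀⠀⠀⠀⠀⠀⠀

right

⠀⠀⠀⠀⠀⠀⠀⠀⠀⠀⠀
⠀⠀⠀⠀⠀⠀⠀⠀⠀⠀⠀
⠀⠀⠀⠀⠀⠀⠀⠀⠀⠀⠀
⣿⣿⠂⠴⠒⣿⠒⠂⠀⠀⠀
⠂⣿⠿⠒⠂⠂⣿⠂⠀⠀⠀
⣿⠒⣿⠒⣿⣾⣿⣿⠀⠀⠀
⠒⠒⠒⣿⠒⣿⠂⣿⠀⠀⠀
⠒⠿⠴⣿⠒⣿⠒⠂⠀⠀⠀
⠴⠂⣿⠀⠀⠀⠀⠀⠀⠀⠀
⠒⠴⠂⠀⠀⠀⠀⠀⠀⠀⠀
⠀⠀⠀⠀⠀⠀⠀⠀⠀⠀⠀

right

⠀⠀⠀⠀⠀⠀⠀⠀⠀⠀⠀
⠀⠀⠀⠀⠀⠀⠀⠀⠀⠀⠀
⠀⠀⠀⠀⠀⠀⠀⠀⠀⠀⠀
⣿⠂⠴⠒⣿⠒⠂⠂⠀⠀⠀
⣿⠿⠒⠂⠂⣿⠂⠂⠀⠀⠀
⠒⣿⠒⣿⠂⣾⣿⠒⠀⠀⠀
⠒⠒⣿⠒⣿⠂⣿⠂⠀⠀⠀
⠿⠴⣿⠒⣿⠒⠂⠴⠀⠀⠀
⠂⣿⠀⠀⠀⠀⠀⠀⠀⠀⠀
⠴⠂⠀⠀⠀⠀⠀⠀⠀⠀⠀
⠀⠀⠀⠀⠀⠀⠀⠀⠀⠀⠀

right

⠀⠀⠀⠀⠀⠀⠀⠀⠀⠀⠀
⠀⠀⠀⠀⠀⠀⠀⠀⠀⠀⠀
⠀⠀⠀⠀⠀⠀⠀⠀⠀⠀⠀
⠂⠴⠒⣿⠒⠂⠂⠒⠀⠀⠀
⠿⠒⠂⠂⣿⠂⠂⣿⠀⠀⠀
⣿⠒⣿⠂⣿⣾⠒⠒⠀⠀⠀
⠒⣿⠒⣿⠂⣿⠂⠒⠀⠀⠀
⠴⣿⠒⣿⠒⠂⠴⠂⠀⠀⠀
⣿⠀⠀⠀⠀⠀⠀⠀⠀⠀⠀
⠂⠀⠀⠀⠀⠀⠀⠀⠀⠀⠀
⠀⠀⠀⠀⠀⠀⠀⠀⠀⠀⠀

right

⠀⠀⠀⠀⠀⠀⠀⠀⠀⠀⠀
⠀⠀⠀⠀⠀⠀⠀⠀⠀⠀⠀
⠀⠀⠀⠀⠀⠀⠀⠀⠀⠀⠀
⠴⠒⣿⠒⠂⠂⠒⣿⠀⠀⠀
⠒⠂⠂⣿⠂⠂⣿⠒⠀⠀⠀
⠒⣿⠂⣿⣿⣾⠒⠒⠀⠀⠀
⣿⠒⣿⠂⣿⠂⠒⠿⠀⠀⠀
⣿⠒⣿⠒⠂⠴⠂⠿⠀⠀⠀
⠀⠀⠀⠀⠀⠀⠀⠀⠀⠀⠀
⠀⠀⠀⠀⠀⠀⠀⠀⠀⠀⠀
⠀⠀⠀⠀⠀⠀⠀⠀⠀⠀⠀

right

⠀⠀⠀⠀⠀⠀⠀⠀⠀⠀⠀
⠀⠀⠀⠀⠀⠀⠀⠀⠀⠀⠀
⠀⠀⠀⠀⠀⠀⠀⠀⠀⠀⠀
⠒⣿⠒⠂⠂⠒⣿⠿⠀⠀⠀
⠂⠂⣿⠂⠂⣿⠒⠒⠀⠀⠀
⣿⠂⣿⣿⠒⣾⠒⠒⠀⠀⠀
⠒⣿⠂⣿⠂⠒⠿⠒⠀⠀⠀
⠒⣿⠒⠂⠴⠂⠿⣿⠀⠀⠀
⠀⠀⠀⠀⠀⠀⠀⠀⠀⠀⠀
⠀⠀⠀⠀⠀⠀⠀⠀⠀⠀⠀
⠀⠀⠀⠀⠀⠀⠀⠀⠀⠀⠀

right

⠀⠀⠀⠀⠀⠀⠀⠀⠀⠀⠀
⠀⠀⠀⠀⠀⠀⠀⠀⠀⠀⠀
⠀⠀⠀⠀⠀⠀⠀⠀⠀⠀⠀
⣿⠒⠂⠂⠒⣿⠿⠂⠀⠀⠀
⠂⣿⠂⠂⣿⠒⠒⠴⠀⠀⠀
⠂⣿⣿⠒⠒⣾⠒⣿⠀⠀⠀
⣿⠂⣿⠂⠒⠿⠒⠒⠀⠀⠀
⣿⠒⠂⠴⠂⠿⣿⠒⠀⠀⠀
⠀⠀⠀⠀⠀⠀⠀⠀⠀⠀⠀
⠀⠀⠀⠀⠀⠀⠀⠀⠀⠀⠀
⠀⠀⠀⠀⠀⠀⠀⠀⠀⠀⠀

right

⠀⠀⠀⠀⠀⠀⠀⠀⠀⠀⠀
⠀⠀⠀⠀⠀⠀⠀⠀⠀⠀⠀
⠀⠀⠀⠀⠀⠀⠀⠀⠀⠀⠀
⠒⠂⠂⠒⣿⠿⠂⠂⠀⠀⠀
⣿⠂⠂⣿⠒⠒⠴⠴⠀⠀⠀
⣿⣿⠒⠒⠒⣾⣿⣿⠀⠀⠀
⠂⣿⠂⠒⠿⠒⠒⠂⠀⠀⠀
⠒⠂⠴⠂⠿⣿⠒⠒⠀⠀⠀
⠀⠀⠀⠀⠀⠀⠀⠀⠀⠀⠀
⠀⠀⠀⠀⠀⠀⠀⠀⠀⠀⠀
⠀⠀⠀⠀⠀⠀⠀⠀⠀⠀⠀

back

⠀⠀⠀⠀⠀⠀⠀⠀⠀⠀⠀
⠀⠀⠀⠀⠀⠀⠀⠀⠀⠀⠀
⠒⠂⠂⠒⣿⠿⠂⠂⠀⠀⠀
⣿⠂⠂⣿⠒⠒⠴⠴⠀⠀⠀
⣿⣿⠒⠒⠒⠒⣿⣿⠀⠀⠀
⠂⣿⠂⠒⠿⣾⠒⠂⠀⠀⠀
⠒⠂⠴⠂⠿⣿⠒⠒⠀⠀⠀
⠀⠀⠀⠂⠂⠿⠿⠒⠀⠀⠀
⠀⠀⠀⠀⠀⠀⠀⠀⠀⠀⠀
⠀⠀⠀⠀⠀⠀⠀⠀⠀⠀⠀
⠀⠀⠀⠀⠀⠀⠀⠀⠀⠀⠀

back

⠀⠀⠀⠀⠀⠀⠀⠀⠀⠀⠀
⠒⠂⠂⠒⣿⠿⠂⠂⠀⠀⠀
⣿⠂⠂⣿⠒⠒⠴⠴⠀⠀⠀
⣿⣿⠒⠒⠒⠒⣿⣿⠀⠀⠀
⠂⣿⠂⠒⠿⠒⠒⠂⠀⠀⠀
⠒⠂⠴⠂⠿⣾⠒⠒⠀⠀⠀
⠀⠀⠀⠂⠂⠿⠿⠒⠀⠀⠀
⠀⠀⠀⠒⠒⠴⠒⠴⠀⠀⠀
⠀⠀⠀⠀⠀⠀⠀⠀⠀⠀⠀
⠀⠀⠀⠀⠀⠀⠀⠀⠀⠀⠀
⠀⠀⠀⠀⠀⠀⠀⠀⠀⠀⠀

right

⠀⠀⠀⠀⠀⠀⠀⠀⠀⠀⠀
⠂⠂⠒⣿⠿⠂⠂⠀⠀⠀⠀
⠂⠂⣿⠒⠒⠴⠴⠀⠀⠀⠀
⣿⠒⠒⠒⠒⣿⣿⠒⠀⠀⠀
⣿⠂⠒⠿⠒⠒⠂⠂⠀⠀⠀
⠂⠴⠂⠿⣿⣾⠒⠒⠀⠀⠀
⠀⠀⠂⠂⠿⠿⠒⠿⠀⠀⠀
⠀⠀⠒⠒⠴⠒⠴⠴⠀⠀⠀
⠀⠀⠀⠀⠀⠀⠀⠀⠀⠀⠀
⠀⠀⠀⠀⠀⠀⠀⠀⠀⠀⠀
⠀⠀⠀⠀⠀⠀⠀⠀⠀⠀⠀

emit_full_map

⣿⣿⣿⣿⠂⠴⠒⣿⠒⠂⠂⠒⣿⠿⠂⠂⠀
⠿⠂⠂⣿⠿⠒⠂⠂⣿⠂⠂⣿⠒⠒⠴⠴⠀
⠂⠒⣿⠒⣿⠒⣿⠂⣿⣿⠒⠒⠒⠒⣿⣿⠒
⠒⣿⠒⠒⠒⣿⠒⣿⠂⣿⠂⠒⠿⠒⠒⠂⠂
⠒⣿⠒⠿⠴⣿⠒⣿⠒⠂⠴⠂⠿⣿⣾⠒⠒
⠂⠂⠴⠂⣿⠀⠀⠀⠀⠀⠀⠂⠂⠿⠿⠒⠿
⠒⠒⠒⠴⠂⠀⠀⠀⠀⠀⠀⠒⠒⠴⠒⠴⠴

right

⠀⠀⠀⠀⠀⠀⠀⠀⠀⠀⠀
⠂⠒⣿⠿⠂⠂⠀⠀⠀⠀⠀
⠂⣿⠒⠒⠴⠴⠀⠀⠀⠀⠀
⠒⠒⠒⠒⣿⣿⠒⠂⠀⠀⠀
⠂⠒⠿⠒⠒⠂⠂⠿⠀⠀⠀
⠴⠂⠿⣿⠒⣾⠒⠒⠀⠀⠀
⠀⠂⠂⠿⠿⠒⠿⠒⠀⠀⠀
⠀⠒⠒⠴⠒⠴⠴⠂⠀⠀⠀
⠀⠀⠀⠀⠀⠀⠀⠀⠀⠀⠀
⠀⠀⠀⠀⠀⠀⠀⠀⠀⠀⠀
⠀⠀⠀⠀⠀⠀⠀⠀⠀⠀⠀

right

⠀⠀⠀⠀⠀⠀⠀⠀⠀⠀⠀
⠒⣿⠿⠂⠂⠀⠀⠀⠀⠀⠀
⣿⠒⠒⠴⠴⠀⠀⠀⠀⠀⠀
⠒⠒⠒⣿⣿⠒⠂⠒⠀⠀⠀
⠒⠿⠒⠒⠂⠂⠿⠒⠀⠀⠀
⠂⠿⣿⠒⠒⣾⠒⣿⠀⠀⠀
⠂⠂⠿⠿⠒⠿⠒⠿⠀⠀⠀
⠒⠒⠴⠒⠴⠴⠂⠂⠀⠀⠀
⠀⠀⠀⠀⠀⠀⠀⠀⠀⠀⠀
⠀⠀⠀⠀⠀⠀⠀⠀⠀⠀⠀
⠀⠀⠀⠀⠀⠀⠀⠀⠀⠀⠀

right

⠀⠀⠀⠀⠀⠀⠀⠀⠀⠀⠀
⣿⠿⠂⠂⠀⠀⠀⠀⠀⠀⠀
⠒⠒⠴⠴⠀⠀⠀⠀⠀⠀⠀
⠒⠒⣿⣿⠒⠂⠒⠒⠀⠀⠀
⠿⠒⠒⠂⠂⠿⠒⣿⠀⠀⠀
⠿⣿⠒⠒⠒⣾⣿⠿⠀⠀⠀
⠂⠿⠿⠒⠿⠒⠿⠂⠀⠀⠀
⠒⠴⠒⠴⠴⠂⠂⠒⠀⠀⠀
⠀⠀⠀⠀⠀⠀⠀⠀⠀⠀⠀
⠀⠀⠀⠀⠀⠀⠀⠀⠀⠀⠀
⠀⠀⠀⠀⠀⠀⠀⠀⠀⠀⠀

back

⣿⠿⠂⠂⠀⠀⠀⠀⠀⠀⠀
⠒⠒⠴⠴⠀⠀⠀⠀⠀⠀⠀
⠒⠒⣿⣿⠒⠂⠒⠒⠀⠀⠀
⠿⠒⠒⠂⠂⠿⠒⣿⠀⠀⠀
⠿⣿⠒⠒⠒⠒⣿⠿⠀⠀⠀
⠂⠿⠿⠒⠿⣾⠿⠂⠀⠀⠀
⠒⠴⠒⠴⠴⠂⠂⠒⠀⠀⠀
⠀⠀⠀⠂⠴⠿⠒⠴⠀⠀⠀
⠀⠀⠀⠀⠀⠀⠀⠀⠀⠀⠀
⠀⠀⠀⠀⠀⠀⠀⠀⠀⠀⠀
⠀⠀⠀⠀⠀⠀⠀⠀⠀⠀⠀

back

⠒⠒⠴⠴⠀⠀⠀⠀⠀⠀⠀
⠒⠒⣿⣿⠒⠂⠒⠒⠀⠀⠀
⠿⠒⠒⠂⠂⠿⠒⣿⠀⠀⠀
⠿⣿⠒⠒⠒⠒⣿⠿⠀⠀⠀
⠂⠿⠿⠒⠿⠒⠿⠂⠀⠀⠀
⠒⠴⠒⠴⠴⣾⠂⠒⠀⠀⠀
⠀⠀⠀⠂⠴⠿⠒⠴⠀⠀⠀
⠀⠀⠀⠂⠒⠿⣿⣿⠀⠀⠀
⠀⠀⠀⠀⠀⠀⠀⠀⠀⠀⠀
⠀⠀⠀⠀⠀⠀⠀⠀⠀⠀⠀
⠀⠀⠀⠀⠀⠀⠀⠀⠀⠀⠀

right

⠒⠴⠴⠀⠀⠀⠀⠀⠀⠀⠀
⠒⣿⣿⠒⠂⠒⠒⠀⠀⠀⠀
⠒⠒⠂⠂⠿⠒⣿⠀⠀⠀⠀
⣿⠒⠒⠒⠒⣿⠿⠒⠀⠀⠀
⠿⠿⠒⠿⠒⠿⠂⠒⠀⠀⠀
⠴⠒⠴⠴⠂⣾⠒⠒⠀⠀⠀
⠀⠀⠂⠴⠿⠒⠴⠒⠀⠀⠀
⠀⠀⠂⠒⠿⣿⣿⠴⠀⠀⠀
⠀⠀⠀⠀⠀⠀⠀⠀⠀⠀⠀
⠀⠀⠀⠀⠀⠀⠀⠀⠀⠀⠀
⠀⠀⠀⠀⠀⠀⠀⠀⠀⠀⠀

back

⠒⣿⣿⠒⠂⠒⠒⠀⠀⠀⠀
⠒⠒⠂⠂⠿⠒⣿⠀⠀⠀⠀
⣿⠒⠒⠒⠒⣿⠿⠒⠀⠀⠀
⠿⠿⠒⠿⠒⠿⠂⠒⠀⠀⠀
⠴⠒⠴⠴⠂⠂⠒⠒⠀⠀⠀
⠀⠀⠂⠴⠿⣾⠴⠒⠀⠀⠀
⠀⠀⠂⠒⠿⣿⣿⠴⠀⠀⠀
⠀⠀⠀⠴⠒⠒⠒⠒⠀⠀⠀
⠀⠀⠀⠀⠀⠀⠀⠀⠀⠀⠀
⠀⠀⠀⠀⠀⠀⠀⠀⠀⠀⠀
⠀⠀⠀⠀⠀⠀⠀⠀⠀⠀⠀

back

⠒⠒⠂⠂⠿⠒⣿⠀⠀⠀⠀
⣿⠒⠒⠒⠒⣿⠿⠒⠀⠀⠀
⠿⠿⠒⠿⠒⠿⠂⠒⠀⠀⠀
⠴⠒⠴⠴⠂⠂⠒⠒⠀⠀⠀
⠀⠀⠂⠴⠿⠒⠴⠒⠀⠀⠀
⠀⠀⠂⠒⠿⣾⣿⠴⠀⠀⠀
⠀⠀⠀⠴⠒⠒⠒⠒⠀⠀⠀
⠀⠀⠀⠿⠒⣿⠒⠂⠀⠀⠀
⠀⠀⠀⠀⠀⠀⠀⠀⠀⠀⠀
⠀⠀⠀⠀⠀⠀⠀⠀⠀⠀⠀
⠀⠀⠀⠀⠀⠀⠀⠀⠀⠀⠀

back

⣿⠒⠒⠒⠒⣿⠿⠒⠀⠀⠀
⠿⠿⠒⠿⠒⠿⠂⠒⠀⠀⠀
⠴⠒⠴⠴⠂⠂⠒⠒⠀⠀⠀
⠀⠀⠂⠴⠿⠒⠴⠒⠀⠀⠀
⠀⠀⠂⠒⠿⣿⣿⠴⠀⠀⠀
⠀⠀⠀⠴⠒⣾⠒⠒⠀⠀⠀
⠀⠀⠀⠿⠒⣿⠒⠂⠀⠀⠀
⠀⠀⠀⠒⣿⠂⠂⠒⠀⠀⠀
⠀⠀⠀⠀⠀⠀⠀⠀⠀⠀⠀
⠀⠀⠀⠀⠀⠀⠀⠀⠀⠀⠀
⠀⠀⠀⠀⠀⠀⠀⠀⠀⠀⠀

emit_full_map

⣿⣿⣿⣿⠂⠴⠒⣿⠒⠂⠂⠒⣿⠿⠂⠂⠀⠀⠀⠀⠀
⠿⠂⠂⣿⠿⠒⠂⠂⣿⠂⠂⣿⠒⠒⠴⠴⠀⠀⠀⠀⠀
⠂⠒⣿⠒⣿⠒⣿⠂⣿⣿⠒⠒⠒⠒⣿⣿⠒⠂⠒⠒⠀
⠒⣿⠒⠒⠒⣿⠒⣿⠂⣿⠂⠒⠿⠒⠒⠂⠂⠿⠒⣿⠀
⠒⣿⠒⠿⠴⣿⠒⣿⠒⠂⠴⠂⠿⣿⠒⠒⠒⠒⣿⠿⠒
⠂⠂⠴⠂⣿⠀⠀⠀⠀⠀⠀⠂⠂⠿⠿⠒⠿⠒⠿⠂⠒
⠒⠒⠒⠴⠂⠀⠀⠀⠀⠀⠀⠒⠒⠴⠒⠴⠴⠂⠂⠒⠒
⠀⠀⠀⠀⠀⠀⠀⠀⠀⠀⠀⠀⠀⠀⠀⠂⠴⠿⠒⠴⠒
⠀⠀⠀⠀⠀⠀⠀⠀⠀⠀⠀⠀⠀⠀⠀⠂⠒⠿⣿⣿⠴
⠀⠀⠀⠀⠀⠀⠀⠀⠀⠀⠀⠀⠀⠀⠀⠀⠴⠒⣾⠒⠒
⠀⠀⠀⠀⠀⠀⠀⠀⠀⠀⠀⠀⠀⠀⠀⠀⠿⠒⣿⠒⠂
⠀⠀⠀⠀⠀⠀⠀⠀⠀⠀⠀⠀⠀⠀⠀⠀⠒⣿⠂⠂⠒
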